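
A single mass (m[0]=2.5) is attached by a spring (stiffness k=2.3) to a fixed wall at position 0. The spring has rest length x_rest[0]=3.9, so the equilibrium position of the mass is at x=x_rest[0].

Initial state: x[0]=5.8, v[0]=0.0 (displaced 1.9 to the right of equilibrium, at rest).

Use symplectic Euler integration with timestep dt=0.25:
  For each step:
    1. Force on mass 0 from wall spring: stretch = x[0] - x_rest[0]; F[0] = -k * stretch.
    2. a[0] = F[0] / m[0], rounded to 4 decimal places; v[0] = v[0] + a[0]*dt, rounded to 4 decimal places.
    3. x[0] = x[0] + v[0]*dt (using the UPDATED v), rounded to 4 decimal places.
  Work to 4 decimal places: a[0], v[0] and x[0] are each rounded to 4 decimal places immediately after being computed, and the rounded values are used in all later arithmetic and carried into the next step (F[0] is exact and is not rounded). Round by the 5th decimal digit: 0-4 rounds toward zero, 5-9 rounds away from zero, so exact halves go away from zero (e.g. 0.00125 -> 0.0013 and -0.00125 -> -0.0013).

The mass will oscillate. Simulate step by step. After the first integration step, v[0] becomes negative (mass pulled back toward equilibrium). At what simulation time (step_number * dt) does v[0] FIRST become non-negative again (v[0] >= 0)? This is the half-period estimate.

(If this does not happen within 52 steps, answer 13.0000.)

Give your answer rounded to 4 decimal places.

Step 0: x=[5.8000] v=[0.0000]
Step 1: x=[5.6908] v=[-0.4370]
Step 2: x=[5.4786] v=[-0.8489]
Step 3: x=[5.1756] v=[-1.2120]
Step 4: x=[4.7993] v=[-1.5054]
Step 5: x=[4.3712] v=[-1.7123]
Step 6: x=[3.9160] v=[-1.8207]
Step 7: x=[3.4599] v=[-1.8244]
Step 8: x=[3.0291] v=[-1.7232]
Step 9: x=[2.6484] v=[-1.5229]
Step 10: x=[2.3397] v=[-1.2350]
Step 11: x=[2.1207] v=[-0.8761]
Step 12: x=[2.0040] v=[-0.4669]
Step 13: x=[1.9963] v=[-0.0308]
Step 14: x=[2.0981] v=[0.4071]
First v>=0 after going negative at step 14, time=3.5000

Answer: 3.5000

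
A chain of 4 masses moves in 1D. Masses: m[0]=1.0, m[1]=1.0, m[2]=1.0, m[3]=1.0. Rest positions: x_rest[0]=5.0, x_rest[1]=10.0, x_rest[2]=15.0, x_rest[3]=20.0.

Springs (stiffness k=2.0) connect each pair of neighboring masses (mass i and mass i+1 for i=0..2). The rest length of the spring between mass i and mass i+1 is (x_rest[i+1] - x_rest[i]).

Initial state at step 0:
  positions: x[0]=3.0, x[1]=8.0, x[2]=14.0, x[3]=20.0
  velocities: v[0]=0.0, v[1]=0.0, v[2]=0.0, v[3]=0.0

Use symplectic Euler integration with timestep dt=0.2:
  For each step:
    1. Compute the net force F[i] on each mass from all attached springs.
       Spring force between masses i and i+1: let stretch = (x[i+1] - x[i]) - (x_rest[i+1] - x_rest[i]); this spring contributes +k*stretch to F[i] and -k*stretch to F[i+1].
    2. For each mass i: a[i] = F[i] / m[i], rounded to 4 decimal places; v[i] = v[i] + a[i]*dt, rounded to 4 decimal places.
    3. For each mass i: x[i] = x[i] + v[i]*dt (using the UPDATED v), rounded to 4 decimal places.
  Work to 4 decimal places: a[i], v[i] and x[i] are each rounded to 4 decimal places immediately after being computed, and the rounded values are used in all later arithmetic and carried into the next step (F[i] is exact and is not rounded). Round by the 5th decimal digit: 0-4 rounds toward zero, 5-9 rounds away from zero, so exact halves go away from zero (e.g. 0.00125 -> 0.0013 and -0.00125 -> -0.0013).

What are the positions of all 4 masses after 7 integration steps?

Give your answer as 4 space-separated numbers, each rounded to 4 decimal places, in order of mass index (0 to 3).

Answer: 3.5334 9.0788 13.9277 18.4601

Derivation:
Step 0: x=[3.0000 8.0000 14.0000 20.0000] v=[0.0000 0.0000 0.0000 0.0000]
Step 1: x=[3.0000 8.0800 14.0000 19.9200] v=[0.0000 0.4000 0.0000 -0.4000]
Step 2: x=[3.0064 8.2272 14.0000 19.7664] v=[0.0320 0.7360 0.0000 -0.7680]
Step 3: x=[3.0305 8.4186 13.9995 19.5515] v=[0.1203 0.9568 -0.0026 -1.0746]
Step 4: x=[3.0856 8.6254 13.9967 19.2924] v=[0.2755 1.0339 -0.0142 -1.2954]
Step 5: x=[3.1839 8.8187 13.9878 19.0097] v=[0.4914 0.9665 -0.0444 -1.4137]
Step 6: x=[3.3330 8.9747 13.9671 18.7252] v=[0.7453 0.7802 -0.1033 -1.4225]
Step 7: x=[3.5334 9.0788 13.9277 18.4601] v=[1.0020 0.5205 -0.1970 -1.3257]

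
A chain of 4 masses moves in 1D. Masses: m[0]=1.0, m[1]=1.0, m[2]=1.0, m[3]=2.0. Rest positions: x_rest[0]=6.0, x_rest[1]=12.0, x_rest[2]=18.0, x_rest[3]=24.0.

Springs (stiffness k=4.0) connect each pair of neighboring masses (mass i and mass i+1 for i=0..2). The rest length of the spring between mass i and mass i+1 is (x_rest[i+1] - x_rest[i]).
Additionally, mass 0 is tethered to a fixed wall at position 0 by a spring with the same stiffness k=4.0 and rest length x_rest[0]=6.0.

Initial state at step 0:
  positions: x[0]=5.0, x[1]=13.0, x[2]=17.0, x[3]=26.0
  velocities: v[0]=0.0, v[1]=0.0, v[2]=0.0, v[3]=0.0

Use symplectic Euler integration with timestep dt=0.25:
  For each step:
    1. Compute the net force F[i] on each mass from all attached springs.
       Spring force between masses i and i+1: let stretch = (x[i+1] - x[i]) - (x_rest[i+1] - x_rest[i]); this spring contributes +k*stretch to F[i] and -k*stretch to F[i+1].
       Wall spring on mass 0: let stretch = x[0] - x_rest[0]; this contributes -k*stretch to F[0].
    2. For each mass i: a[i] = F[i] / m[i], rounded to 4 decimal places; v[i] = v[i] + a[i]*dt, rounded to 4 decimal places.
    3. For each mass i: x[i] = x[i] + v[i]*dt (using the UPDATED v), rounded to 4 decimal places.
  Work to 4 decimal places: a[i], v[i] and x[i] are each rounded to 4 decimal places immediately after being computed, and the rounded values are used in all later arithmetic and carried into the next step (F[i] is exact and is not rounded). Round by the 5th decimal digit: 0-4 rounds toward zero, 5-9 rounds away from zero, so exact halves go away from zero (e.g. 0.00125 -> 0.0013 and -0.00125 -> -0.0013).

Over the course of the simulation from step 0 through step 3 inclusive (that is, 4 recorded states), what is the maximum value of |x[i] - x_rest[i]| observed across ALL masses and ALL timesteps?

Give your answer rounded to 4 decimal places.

Answer: 2.4414

Derivation:
Step 0: x=[5.0000 13.0000 17.0000 26.0000] v=[0.0000 0.0000 0.0000 0.0000]
Step 1: x=[5.7500 12.0000 18.2500 25.6250] v=[3.0000 -4.0000 5.0000 -1.5000]
Step 2: x=[6.6250 11.0000 19.7813 25.0781] v=[3.5000 -4.0000 6.1250 -2.1875]
Step 3: x=[6.9375 11.1016 20.4414 24.6191] v=[1.2500 0.4063 2.6405 -1.8359]
Max displacement = 2.4414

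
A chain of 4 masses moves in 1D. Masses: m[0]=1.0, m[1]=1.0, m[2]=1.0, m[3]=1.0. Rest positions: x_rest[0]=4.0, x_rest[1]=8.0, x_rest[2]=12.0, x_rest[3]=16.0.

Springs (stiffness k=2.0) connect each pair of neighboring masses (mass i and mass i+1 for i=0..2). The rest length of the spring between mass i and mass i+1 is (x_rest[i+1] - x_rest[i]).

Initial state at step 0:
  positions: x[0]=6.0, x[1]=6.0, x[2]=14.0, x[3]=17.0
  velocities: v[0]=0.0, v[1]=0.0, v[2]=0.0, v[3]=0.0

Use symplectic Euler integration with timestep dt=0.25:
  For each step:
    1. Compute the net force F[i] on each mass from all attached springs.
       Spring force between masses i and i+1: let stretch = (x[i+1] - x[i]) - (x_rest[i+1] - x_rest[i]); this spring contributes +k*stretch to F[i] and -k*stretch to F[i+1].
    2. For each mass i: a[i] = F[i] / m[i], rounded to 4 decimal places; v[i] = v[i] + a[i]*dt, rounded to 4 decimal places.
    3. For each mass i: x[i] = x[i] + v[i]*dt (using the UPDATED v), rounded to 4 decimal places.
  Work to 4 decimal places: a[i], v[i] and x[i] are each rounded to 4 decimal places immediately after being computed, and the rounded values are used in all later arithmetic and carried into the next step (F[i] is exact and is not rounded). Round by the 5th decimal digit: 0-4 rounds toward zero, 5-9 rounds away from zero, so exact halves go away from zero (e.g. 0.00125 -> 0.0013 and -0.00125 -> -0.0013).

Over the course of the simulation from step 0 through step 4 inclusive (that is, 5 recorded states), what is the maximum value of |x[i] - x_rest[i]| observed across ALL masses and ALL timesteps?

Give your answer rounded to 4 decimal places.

Answer: 3.1826

Derivation:
Step 0: x=[6.0000 6.0000 14.0000 17.0000] v=[0.0000 0.0000 0.0000 0.0000]
Step 1: x=[5.5000 7.0000 13.3750 17.1250] v=[-2.0000 4.0000 -2.5000 0.5000]
Step 2: x=[4.6875 8.6094 12.4219 17.2813] v=[-3.2500 6.4375 -3.8125 0.6250]
Step 3: x=[3.8652 10.2051 11.5996 17.3301] v=[-3.2891 6.3828 -3.2891 0.1953]
Step 4: x=[3.3354 11.1826 11.3193 17.1626] v=[-2.1192 3.9101 -1.1211 -0.6700]
Max displacement = 3.1826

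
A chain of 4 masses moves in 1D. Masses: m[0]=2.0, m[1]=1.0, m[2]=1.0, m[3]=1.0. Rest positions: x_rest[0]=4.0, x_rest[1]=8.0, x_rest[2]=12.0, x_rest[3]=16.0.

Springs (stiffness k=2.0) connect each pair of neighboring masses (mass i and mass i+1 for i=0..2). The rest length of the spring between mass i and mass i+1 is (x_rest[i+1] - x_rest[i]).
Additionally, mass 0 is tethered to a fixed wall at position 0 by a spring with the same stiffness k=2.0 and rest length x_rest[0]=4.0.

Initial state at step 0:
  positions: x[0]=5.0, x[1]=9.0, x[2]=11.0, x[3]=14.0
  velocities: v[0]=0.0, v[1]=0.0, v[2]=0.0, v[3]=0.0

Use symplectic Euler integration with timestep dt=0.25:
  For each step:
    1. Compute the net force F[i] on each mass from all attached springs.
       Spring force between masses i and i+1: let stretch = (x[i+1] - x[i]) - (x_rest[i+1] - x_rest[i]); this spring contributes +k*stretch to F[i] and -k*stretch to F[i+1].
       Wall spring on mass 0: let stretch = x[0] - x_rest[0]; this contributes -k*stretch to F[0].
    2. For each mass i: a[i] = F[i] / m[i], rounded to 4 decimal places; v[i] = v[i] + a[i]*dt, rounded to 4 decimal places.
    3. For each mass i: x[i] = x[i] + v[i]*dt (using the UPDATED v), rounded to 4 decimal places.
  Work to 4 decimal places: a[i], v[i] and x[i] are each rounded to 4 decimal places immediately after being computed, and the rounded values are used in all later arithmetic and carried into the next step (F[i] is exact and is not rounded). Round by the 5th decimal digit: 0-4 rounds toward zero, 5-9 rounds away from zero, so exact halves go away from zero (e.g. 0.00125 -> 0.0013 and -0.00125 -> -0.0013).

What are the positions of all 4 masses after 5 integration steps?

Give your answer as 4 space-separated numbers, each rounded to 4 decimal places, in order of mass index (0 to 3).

Answer: 3.9205 7.1076 11.7323 15.7392

Derivation:
Step 0: x=[5.0000 9.0000 11.0000 14.0000] v=[0.0000 0.0000 0.0000 0.0000]
Step 1: x=[4.9375 8.7500 11.1250 14.1250] v=[-0.2500 -1.0000 0.5000 0.5000]
Step 2: x=[4.8047 8.3203 11.3281 14.3750] v=[-0.5313 -1.7188 0.8125 1.0000]
Step 3: x=[4.5913 7.8271 11.5361 14.7442] v=[-0.8536 -1.9727 0.8321 1.4766]
Step 4: x=[4.2932 7.3931 11.6815 15.2124] v=[-1.1925 -1.7361 0.5817 1.8726]
Step 5: x=[3.9205 7.1076 11.7323 15.7392] v=[-1.4908 -1.1419 0.2030 2.1072]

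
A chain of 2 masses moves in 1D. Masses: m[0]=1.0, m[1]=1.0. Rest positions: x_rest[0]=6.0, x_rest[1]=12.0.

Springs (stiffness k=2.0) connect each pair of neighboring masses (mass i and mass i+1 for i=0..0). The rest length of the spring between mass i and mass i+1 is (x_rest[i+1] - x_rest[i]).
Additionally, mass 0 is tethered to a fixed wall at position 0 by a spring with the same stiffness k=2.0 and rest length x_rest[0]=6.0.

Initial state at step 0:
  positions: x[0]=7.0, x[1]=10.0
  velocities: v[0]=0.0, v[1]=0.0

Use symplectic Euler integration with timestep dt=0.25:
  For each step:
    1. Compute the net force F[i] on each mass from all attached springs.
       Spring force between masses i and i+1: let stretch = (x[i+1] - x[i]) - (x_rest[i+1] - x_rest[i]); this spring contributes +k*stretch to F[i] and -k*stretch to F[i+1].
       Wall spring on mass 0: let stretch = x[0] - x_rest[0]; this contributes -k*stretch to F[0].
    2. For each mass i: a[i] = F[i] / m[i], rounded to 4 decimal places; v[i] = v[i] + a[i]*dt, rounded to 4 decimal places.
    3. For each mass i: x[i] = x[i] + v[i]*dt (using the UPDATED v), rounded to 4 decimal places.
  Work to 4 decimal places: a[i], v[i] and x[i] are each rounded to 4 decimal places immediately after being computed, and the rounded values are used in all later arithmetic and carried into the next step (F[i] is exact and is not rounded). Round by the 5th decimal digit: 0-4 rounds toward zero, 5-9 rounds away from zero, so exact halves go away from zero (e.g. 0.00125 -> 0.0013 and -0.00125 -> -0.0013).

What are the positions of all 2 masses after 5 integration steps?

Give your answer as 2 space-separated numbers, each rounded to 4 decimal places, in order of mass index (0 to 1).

Answer: 4.0906 12.6819

Derivation:
Step 0: x=[7.0000 10.0000] v=[0.0000 0.0000]
Step 1: x=[6.5000 10.3750] v=[-2.0000 1.5000]
Step 2: x=[5.6719 11.0156] v=[-3.3125 2.5625]
Step 3: x=[4.8028 11.7383] v=[-3.4766 2.8907]
Step 4: x=[4.2002 12.3441] v=[-2.4103 2.4230]
Step 5: x=[4.0906 12.6819] v=[-0.4385 1.3511]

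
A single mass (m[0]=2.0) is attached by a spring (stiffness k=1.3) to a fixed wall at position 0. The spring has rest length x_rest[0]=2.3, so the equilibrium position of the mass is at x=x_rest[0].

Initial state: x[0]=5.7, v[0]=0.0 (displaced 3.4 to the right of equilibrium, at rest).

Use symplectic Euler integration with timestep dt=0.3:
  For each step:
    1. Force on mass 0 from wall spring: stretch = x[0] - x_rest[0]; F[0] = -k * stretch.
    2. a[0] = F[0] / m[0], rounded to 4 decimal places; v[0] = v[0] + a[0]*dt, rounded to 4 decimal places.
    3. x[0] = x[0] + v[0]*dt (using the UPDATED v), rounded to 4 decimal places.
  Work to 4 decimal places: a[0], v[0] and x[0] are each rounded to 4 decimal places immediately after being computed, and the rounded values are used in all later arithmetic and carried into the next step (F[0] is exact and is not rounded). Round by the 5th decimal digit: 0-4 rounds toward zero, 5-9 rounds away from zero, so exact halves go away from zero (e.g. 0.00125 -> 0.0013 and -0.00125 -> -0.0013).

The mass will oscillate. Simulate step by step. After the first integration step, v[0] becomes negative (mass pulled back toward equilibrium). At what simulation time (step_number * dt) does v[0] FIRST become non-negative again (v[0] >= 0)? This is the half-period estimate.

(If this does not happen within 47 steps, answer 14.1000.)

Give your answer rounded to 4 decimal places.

Step 0: x=[5.7000] v=[0.0000]
Step 1: x=[5.5011] v=[-0.6630]
Step 2: x=[5.1149] v=[-1.2872]
Step 3: x=[4.5641] v=[-1.8361]
Step 4: x=[3.8808] v=[-2.2776]
Step 5: x=[3.1050] v=[-2.5859]
Step 6: x=[2.2821] v=[-2.7429]
Step 7: x=[1.4603] v=[-2.7394]
Step 8: x=[0.6876] v=[-2.5757]
Step 9: x=[0.0092] v=[-2.2613]
Step 10: x=[-0.5352] v=[-1.8146]
Step 11: x=[-0.9137] v=[-1.2617]
Step 12: x=[-1.1042] v=[-0.6350]
Step 13: x=[-1.0956] v=[0.0288]
First v>=0 after going negative at step 13, time=3.9000

Answer: 3.9000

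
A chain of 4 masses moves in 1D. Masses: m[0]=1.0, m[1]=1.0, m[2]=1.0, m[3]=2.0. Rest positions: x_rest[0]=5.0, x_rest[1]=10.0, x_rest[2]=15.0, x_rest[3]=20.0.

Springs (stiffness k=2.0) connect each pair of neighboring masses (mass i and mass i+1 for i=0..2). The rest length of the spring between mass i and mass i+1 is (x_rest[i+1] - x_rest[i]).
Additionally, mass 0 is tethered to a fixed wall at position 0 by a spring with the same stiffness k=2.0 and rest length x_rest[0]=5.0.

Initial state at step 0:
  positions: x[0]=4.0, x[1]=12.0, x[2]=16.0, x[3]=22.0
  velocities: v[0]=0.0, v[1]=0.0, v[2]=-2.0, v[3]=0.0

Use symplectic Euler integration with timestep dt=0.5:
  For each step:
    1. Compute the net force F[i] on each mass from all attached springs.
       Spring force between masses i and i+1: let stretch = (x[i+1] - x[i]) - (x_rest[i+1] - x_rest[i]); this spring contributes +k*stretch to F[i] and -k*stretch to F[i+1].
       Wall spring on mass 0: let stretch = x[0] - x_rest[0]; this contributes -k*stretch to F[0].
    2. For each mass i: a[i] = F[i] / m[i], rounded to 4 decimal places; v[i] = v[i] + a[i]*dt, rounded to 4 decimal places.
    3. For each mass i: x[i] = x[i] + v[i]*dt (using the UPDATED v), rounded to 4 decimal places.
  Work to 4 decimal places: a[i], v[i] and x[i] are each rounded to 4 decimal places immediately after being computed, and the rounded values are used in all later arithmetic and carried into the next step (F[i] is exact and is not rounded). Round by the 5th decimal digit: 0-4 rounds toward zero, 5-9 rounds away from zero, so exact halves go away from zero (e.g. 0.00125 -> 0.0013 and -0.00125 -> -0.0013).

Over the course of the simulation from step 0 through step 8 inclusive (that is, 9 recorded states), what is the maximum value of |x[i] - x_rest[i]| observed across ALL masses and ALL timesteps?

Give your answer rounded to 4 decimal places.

Answer: 3.0988

Derivation:
Step 0: x=[4.0000 12.0000 16.0000 22.0000] v=[0.0000 0.0000 -2.0000 0.0000]
Step 1: x=[6.0000 10.0000 16.0000 21.7500] v=[4.0000 -4.0000 0.0000 -0.5000]
Step 2: x=[7.0000 9.0000 15.8750 21.3125] v=[2.0000 -2.0000 -0.2500 -0.8750]
Step 3: x=[5.5000 10.4375 15.0313 20.7656] v=[-3.0000 2.8750 -1.6875 -1.0938]
Step 4: x=[3.7188 11.7032 14.7578 20.0351] v=[-3.5625 2.5313 -0.5470 -1.4610]
Step 5: x=[4.0704 10.5040 15.5957 19.2353] v=[0.7031 -2.3985 1.6757 -1.5997]
Step 6: x=[5.6036 8.6338 15.7075 18.7756] v=[3.0663 -3.7404 0.2236 -0.9195]
Step 7: x=[5.8501 8.7854 13.8165 18.7989] v=[0.4929 0.3031 -3.7820 0.0465]
Step 8: x=[4.6392 9.9849 11.9012 18.8266] v=[-2.4219 2.3989 -3.8307 0.0553]
Max displacement = 3.0988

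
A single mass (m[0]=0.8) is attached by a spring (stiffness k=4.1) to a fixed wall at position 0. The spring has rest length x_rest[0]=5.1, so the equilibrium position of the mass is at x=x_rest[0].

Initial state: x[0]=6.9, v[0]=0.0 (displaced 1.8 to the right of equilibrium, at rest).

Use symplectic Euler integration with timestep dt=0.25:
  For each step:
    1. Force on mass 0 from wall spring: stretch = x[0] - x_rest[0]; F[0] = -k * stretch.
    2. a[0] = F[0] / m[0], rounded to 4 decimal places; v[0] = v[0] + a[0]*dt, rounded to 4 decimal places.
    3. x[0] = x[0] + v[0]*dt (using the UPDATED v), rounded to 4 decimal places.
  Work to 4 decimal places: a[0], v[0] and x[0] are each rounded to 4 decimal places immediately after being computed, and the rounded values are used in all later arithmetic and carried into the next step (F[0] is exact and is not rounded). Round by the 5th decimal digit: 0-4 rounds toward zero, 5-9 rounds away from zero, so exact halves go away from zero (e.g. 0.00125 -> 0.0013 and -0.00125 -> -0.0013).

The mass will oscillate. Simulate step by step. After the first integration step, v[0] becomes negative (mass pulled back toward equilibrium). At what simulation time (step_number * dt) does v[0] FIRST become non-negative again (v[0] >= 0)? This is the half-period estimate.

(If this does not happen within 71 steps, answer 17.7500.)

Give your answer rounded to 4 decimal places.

Answer: 1.5000

Derivation:
Step 0: x=[6.9000] v=[0.0000]
Step 1: x=[6.3234] v=[-2.3063]
Step 2: x=[5.3550] v=[-3.8738]
Step 3: x=[4.3049] v=[-4.2005]
Step 4: x=[3.5095] v=[-3.1818]
Step 5: x=[3.2235] v=[-1.1440]
Step 6: x=[3.5386] v=[1.2603]
First v>=0 after going negative at step 6, time=1.5000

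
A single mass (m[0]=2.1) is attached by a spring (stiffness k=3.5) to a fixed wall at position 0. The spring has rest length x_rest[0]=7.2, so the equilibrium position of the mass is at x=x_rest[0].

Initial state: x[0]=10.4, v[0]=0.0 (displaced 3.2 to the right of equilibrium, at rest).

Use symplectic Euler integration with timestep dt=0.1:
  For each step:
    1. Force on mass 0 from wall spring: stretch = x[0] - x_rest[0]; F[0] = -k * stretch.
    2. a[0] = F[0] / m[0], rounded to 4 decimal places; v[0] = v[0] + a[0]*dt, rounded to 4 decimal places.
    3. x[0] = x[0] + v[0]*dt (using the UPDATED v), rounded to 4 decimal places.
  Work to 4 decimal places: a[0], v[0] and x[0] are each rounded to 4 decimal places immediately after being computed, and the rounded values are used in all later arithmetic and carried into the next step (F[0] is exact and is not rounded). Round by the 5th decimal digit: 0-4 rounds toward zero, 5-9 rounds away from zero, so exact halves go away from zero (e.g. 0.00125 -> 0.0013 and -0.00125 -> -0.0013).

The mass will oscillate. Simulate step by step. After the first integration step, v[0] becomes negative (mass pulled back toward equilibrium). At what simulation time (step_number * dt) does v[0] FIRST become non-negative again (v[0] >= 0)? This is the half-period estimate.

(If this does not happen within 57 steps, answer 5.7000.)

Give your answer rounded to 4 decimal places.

Step 0: x=[10.4000] v=[0.0000]
Step 1: x=[10.3467] v=[-0.5333]
Step 2: x=[10.2409] v=[-1.0578]
Step 3: x=[10.0844] v=[-1.5646]
Step 4: x=[9.8799] v=[-2.0453]
Step 5: x=[9.6307] v=[-2.4920]
Step 6: x=[9.3410] v=[-2.8971]
Step 7: x=[9.0156] v=[-3.2539]
Step 8: x=[8.6600] v=[-3.5565]
Step 9: x=[8.2800] v=[-3.7998]
Step 10: x=[7.8820] v=[-3.9798]
Step 11: x=[7.4727] v=[-4.0935]
Step 12: x=[7.0588] v=[-4.1390]
Step 13: x=[6.6473] v=[-4.1155]
Step 14: x=[6.2450] v=[-4.0234]
Step 15: x=[5.8586] v=[-3.8642]
Step 16: x=[5.4945] v=[-3.6406]
Step 17: x=[5.1589] v=[-3.3564]
Step 18: x=[4.8573] v=[-3.0162]
Step 19: x=[4.5947] v=[-2.6258]
Step 20: x=[4.3755] v=[-2.1916]
Step 21: x=[4.2034] v=[-1.7209]
Step 22: x=[4.0813] v=[-1.2215]
Step 23: x=[4.0111] v=[-0.7017]
Step 24: x=[3.9941] v=[-0.1702]
Step 25: x=[4.0305] v=[0.3641]
First v>=0 after going negative at step 25, time=2.5000

Answer: 2.5000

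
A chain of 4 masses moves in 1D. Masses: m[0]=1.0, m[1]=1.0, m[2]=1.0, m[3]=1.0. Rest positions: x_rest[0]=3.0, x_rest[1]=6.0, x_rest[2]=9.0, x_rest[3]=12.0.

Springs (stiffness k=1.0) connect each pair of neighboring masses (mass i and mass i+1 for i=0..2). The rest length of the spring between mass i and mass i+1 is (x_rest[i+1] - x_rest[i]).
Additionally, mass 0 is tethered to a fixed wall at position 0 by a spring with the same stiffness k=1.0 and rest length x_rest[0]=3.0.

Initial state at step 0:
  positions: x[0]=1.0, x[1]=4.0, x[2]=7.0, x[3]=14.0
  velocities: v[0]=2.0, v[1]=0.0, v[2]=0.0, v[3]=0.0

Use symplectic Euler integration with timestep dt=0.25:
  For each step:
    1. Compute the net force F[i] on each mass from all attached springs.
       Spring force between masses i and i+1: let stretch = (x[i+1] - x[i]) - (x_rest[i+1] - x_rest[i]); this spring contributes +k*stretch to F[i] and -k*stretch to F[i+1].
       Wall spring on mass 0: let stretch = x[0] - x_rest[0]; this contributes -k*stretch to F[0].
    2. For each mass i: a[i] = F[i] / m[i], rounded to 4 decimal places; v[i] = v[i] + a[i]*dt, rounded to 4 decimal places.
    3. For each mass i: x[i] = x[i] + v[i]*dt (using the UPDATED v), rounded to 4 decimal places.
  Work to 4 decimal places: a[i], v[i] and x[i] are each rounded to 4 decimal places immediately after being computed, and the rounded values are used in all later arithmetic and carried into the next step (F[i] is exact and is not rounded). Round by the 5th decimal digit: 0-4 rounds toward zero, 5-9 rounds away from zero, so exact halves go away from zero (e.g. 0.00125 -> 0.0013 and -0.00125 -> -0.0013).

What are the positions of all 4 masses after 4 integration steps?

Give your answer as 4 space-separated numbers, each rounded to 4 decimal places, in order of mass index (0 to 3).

Answer: 3.4706 4.5728 8.8710 11.9356

Derivation:
Step 0: x=[1.0000 4.0000 7.0000 14.0000] v=[2.0000 0.0000 0.0000 0.0000]
Step 1: x=[1.6250 4.0000 7.2500 13.7500] v=[2.5000 0.0000 1.0000 -1.0000]
Step 2: x=[2.2969 4.0547 7.7031 13.2813] v=[2.6875 0.2188 1.8125 -1.8750]
Step 3: x=[2.9351 4.2276 8.2769 12.6514] v=[2.5527 0.6915 2.2950 -2.5196]
Step 4: x=[3.4706 4.5728 8.8710 11.9356] v=[2.1421 1.3807 2.3763 -2.8632]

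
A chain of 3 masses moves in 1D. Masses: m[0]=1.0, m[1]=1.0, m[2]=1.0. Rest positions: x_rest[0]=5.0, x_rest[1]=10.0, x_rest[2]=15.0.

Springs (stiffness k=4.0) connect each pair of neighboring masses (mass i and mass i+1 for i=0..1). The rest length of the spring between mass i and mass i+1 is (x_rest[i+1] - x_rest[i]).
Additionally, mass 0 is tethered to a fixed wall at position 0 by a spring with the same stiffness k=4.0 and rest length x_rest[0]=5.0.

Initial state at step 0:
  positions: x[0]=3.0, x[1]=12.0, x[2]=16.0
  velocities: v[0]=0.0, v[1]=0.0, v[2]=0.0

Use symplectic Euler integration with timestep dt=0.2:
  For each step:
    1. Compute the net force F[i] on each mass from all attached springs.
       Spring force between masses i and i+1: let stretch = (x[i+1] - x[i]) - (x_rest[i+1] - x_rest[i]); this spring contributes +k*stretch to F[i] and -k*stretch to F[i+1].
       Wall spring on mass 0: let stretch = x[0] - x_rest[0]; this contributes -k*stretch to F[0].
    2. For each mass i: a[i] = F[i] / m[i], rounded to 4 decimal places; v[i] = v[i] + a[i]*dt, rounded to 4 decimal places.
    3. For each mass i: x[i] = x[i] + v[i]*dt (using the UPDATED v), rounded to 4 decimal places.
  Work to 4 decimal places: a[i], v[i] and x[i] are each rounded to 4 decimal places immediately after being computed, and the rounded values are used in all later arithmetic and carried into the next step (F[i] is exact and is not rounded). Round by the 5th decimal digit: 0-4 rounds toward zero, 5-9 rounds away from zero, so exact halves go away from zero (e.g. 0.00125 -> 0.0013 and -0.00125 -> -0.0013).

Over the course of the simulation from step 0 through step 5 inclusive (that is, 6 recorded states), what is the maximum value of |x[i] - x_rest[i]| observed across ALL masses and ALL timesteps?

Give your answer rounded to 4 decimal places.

Step 0: x=[3.0000 12.0000 16.0000] v=[0.0000 0.0000 0.0000]
Step 1: x=[3.9600 11.2000 16.1600] v=[4.8000 -4.0000 0.8000]
Step 2: x=[5.4448 10.0352 16.3264] v=[7.4240 -5.8240 0.8320]
Step 3: x=[6.7929 9.1425 16.2862] v=[6.7405 -4.4634 -0.2010]
Step 4: x=[7.4301 9.0169 15.9030] v=[3.1859 -0.6281 -1.9160]
Step 5: x=[7.1324 9.7392 15.2180] v=[-1.4887 3.6113 -3.4249]
Max displacement = 2.4301

Answer: 2.4301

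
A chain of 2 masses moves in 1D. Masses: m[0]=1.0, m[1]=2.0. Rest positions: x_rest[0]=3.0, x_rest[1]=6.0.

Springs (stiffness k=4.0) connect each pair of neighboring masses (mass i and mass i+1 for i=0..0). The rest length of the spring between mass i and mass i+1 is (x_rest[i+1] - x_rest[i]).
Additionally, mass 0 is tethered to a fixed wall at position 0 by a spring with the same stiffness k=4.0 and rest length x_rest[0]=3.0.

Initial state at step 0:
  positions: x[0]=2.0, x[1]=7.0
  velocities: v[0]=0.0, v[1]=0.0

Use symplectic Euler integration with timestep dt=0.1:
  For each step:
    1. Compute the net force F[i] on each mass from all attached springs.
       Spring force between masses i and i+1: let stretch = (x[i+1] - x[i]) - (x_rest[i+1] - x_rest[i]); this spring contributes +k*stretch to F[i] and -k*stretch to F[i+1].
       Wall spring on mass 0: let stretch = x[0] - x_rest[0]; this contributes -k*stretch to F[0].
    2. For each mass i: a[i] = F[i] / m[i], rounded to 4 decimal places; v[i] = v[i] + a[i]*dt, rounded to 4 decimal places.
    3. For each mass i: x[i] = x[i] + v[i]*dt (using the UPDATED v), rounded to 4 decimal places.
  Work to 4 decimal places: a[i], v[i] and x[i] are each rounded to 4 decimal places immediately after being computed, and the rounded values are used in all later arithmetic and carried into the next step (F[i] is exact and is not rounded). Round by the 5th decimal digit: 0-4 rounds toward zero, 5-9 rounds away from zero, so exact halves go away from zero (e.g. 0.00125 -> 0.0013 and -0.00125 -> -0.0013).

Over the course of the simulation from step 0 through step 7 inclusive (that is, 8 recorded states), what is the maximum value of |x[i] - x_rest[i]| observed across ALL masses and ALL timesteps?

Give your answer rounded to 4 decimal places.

Answer: 1.1491

Derivation:
Step 0: x=[2.0000 7.0000] v=[0.0000 0.0000]
Step 1: x=[2.1200 6.9600] v=[1.2000 -0.4000]
Step 2: x=[2.3488 6.8832] v=[2.2880 -0.7680]
Step 3: x=[2.6650 6.7757] v=[3.1622 -1.0749]
Step 4: x=[3.0391 6.6460] v=[3.7405 -1.2970]
Step 5: x=[3.4359 6.5042] v=[3.9676 -1.4184]
Step 6: x=[3.8180 6.3610] v=[3.8206 -1.4321]
Step 7: x=[4.1491 6.2269] v=[3.3106 -1.3407]
Max displacement = 1.1491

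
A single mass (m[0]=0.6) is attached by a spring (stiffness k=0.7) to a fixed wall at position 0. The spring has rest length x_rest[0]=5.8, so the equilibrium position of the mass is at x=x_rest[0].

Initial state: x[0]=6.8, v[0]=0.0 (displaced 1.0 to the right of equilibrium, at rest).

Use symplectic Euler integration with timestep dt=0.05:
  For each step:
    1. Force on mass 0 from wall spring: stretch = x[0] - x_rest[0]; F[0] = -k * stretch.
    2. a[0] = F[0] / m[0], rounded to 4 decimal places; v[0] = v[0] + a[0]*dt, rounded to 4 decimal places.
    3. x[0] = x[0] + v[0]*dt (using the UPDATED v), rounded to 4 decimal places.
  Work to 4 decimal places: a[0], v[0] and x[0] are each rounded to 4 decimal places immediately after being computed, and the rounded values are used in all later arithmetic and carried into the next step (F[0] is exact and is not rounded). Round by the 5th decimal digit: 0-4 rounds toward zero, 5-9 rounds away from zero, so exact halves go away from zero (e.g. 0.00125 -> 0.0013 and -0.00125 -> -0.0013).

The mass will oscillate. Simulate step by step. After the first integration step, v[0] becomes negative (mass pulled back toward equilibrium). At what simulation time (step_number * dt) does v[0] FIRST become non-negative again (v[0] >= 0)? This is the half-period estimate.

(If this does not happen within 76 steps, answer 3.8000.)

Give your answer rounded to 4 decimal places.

Answer: 2.9500

Derivation:
Step 0: x=[6.8000] v=[0.0000]
Step 1: x=[6.7971] v=[-0.0583]
Step 2: x=[6.7913] v=[-0.1165]
Step 3: x=[6.7826] v=[-0.1743]
Step 4: x=[6.7710] v=[-0.2316]
Step 5: x=[6.7566] v=[-0.2882]
Step 6: x=[6.7394] v=[-0.3440]
Step 7: x=[6.7195] v=[-0.3988]
Step 8: x=[6.6969] v=[-0.4524]
Step 9: x=[6.6717] v=[-0.5047]
Step 10: x=[6.6439] v=[-0.5556]
Step 11: x=[6.6137] v=[-0.6048]
Step 12: x=[6.5811] v=[-0.6523]
Step 13: x=[6.5462] v=[-0.6979]
Step 14: x=[6.5091] v=[-0.7414]
Step 15: x=[6.4700] v=[-0.7828]
Step 16: x=[6.4289] v=[-0.8219]
Step 17: x=[6.3860] v=[-0.8586]
Step 18: x=[6.3414] v=[-0.8928]
Step 19: x=[6.2952] v=[-0.9244]
Step 20: x=[6.2475] v=[-0.9533]
Step 21: x=[6.1985] v=[-0.9794]
Step 22: x=[6.1484] v=[-1.0026]
Step 23: x=[6.0973] v=[-1.0229]
Step 24: x=[6.0453] v=[-1.0402]
Step 25: x=[5.9926] v=[-1.0545]
Step 26: x=[5.9393] v=[-1.0657]
Step 27: x=[5.8856] v=[-1.0738]
Step 28: x=[5.8317] v=[-1.0788]
Step 29: x=[5.7777] v=[-1.0807]
Step 30: x=[5.7237] v=[-1.0794]
Step 31: x=[5.6700] v=[-1.0750]
Step 32: x=[5.6166] v=[-1.0674]
Step 33: x=[5.5638] v=[-1.0567]
Step 34: x=[5.5117] v=[-1.0429]
Step 35: x=[5.4604] v=[-1.0261]
Step 36: x=[5.4101] v=[-1.0063]
Step 37: x=[5.3609] v=[-0.9836]
Step 38: x=[5.3130] v=[-0.9580]
Step 39: x=[5.2665] v=[-0.9296]
Step 40: x=[5.2216] v=[-0.8985]
Step 41: x=[5.1784] v=[-0.8648]
Step 42: x=[5.1370] v=[-0.8285]
Step 43: x=[5.0975] v=[-0.7898]
Step 44: x=[5.0601] v=[-0.7488]
Step 45: x=[5.0248] v=[-0.7056]
Step 46: x=[4.9918] v=[-0.6604]
Step 47: x=[4.9611] v=[-0.6133]
Step 48: x=[4.9329] v=[-0.5644]
Step 49: x=[4.9072] v=[-0.5138]
Step 50: x=[4.8841] v=[-0.4617]
Step 51: x=[4.8637] v=[-0.4083]
Step 52: x=[4.8460] v=[-0.3537]
Step 53: x=[4.8311] v=[-0.2981]
Step 54: x=[4.8190] v=[-0.2416]
Step 55: x=[4.8098] v=[-0.1844]
Step 56: x=[4.8035] v=[-0.1266]
Step 57: x=[4.8001] v=[-0.0685]
Step 58: x=[4.7996] v=[-0.0102]
Step 59: x=[4.8020] v=[0.0482]
First v>=0 after going negative at step 59, time=2.9500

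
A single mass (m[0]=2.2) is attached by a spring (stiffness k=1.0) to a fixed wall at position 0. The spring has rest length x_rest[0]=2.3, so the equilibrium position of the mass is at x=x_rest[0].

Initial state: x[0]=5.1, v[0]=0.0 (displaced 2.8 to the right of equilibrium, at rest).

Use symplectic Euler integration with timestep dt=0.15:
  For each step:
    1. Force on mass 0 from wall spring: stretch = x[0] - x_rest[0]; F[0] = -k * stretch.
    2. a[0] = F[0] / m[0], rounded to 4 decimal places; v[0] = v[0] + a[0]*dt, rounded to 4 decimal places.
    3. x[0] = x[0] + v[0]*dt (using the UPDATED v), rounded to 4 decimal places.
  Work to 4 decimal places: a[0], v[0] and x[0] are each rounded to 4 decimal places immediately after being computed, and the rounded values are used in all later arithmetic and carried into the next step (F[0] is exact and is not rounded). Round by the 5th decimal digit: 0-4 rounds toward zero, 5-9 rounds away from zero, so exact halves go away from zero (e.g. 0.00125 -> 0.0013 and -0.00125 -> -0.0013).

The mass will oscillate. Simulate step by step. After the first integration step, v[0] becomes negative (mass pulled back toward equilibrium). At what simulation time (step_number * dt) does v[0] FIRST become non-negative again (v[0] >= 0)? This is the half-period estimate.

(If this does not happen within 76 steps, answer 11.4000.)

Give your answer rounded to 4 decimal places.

Step 0: x=[5.1000] v=[0.0000]
Step 1: x=[5.0714] v=[-0.1909]
Step 2: x=[5.0144] v=[-0.3799]
Step 3: x=[4.9297] v=[-0.5650]
Step 4: x=[4.8181] v=[-0.7443]
Step 5: x=[4.6807] v=[-0.9160]
Step 6: x=[4.5190] v=[-1.0783]
Step 7: x=[4.3346] v=[-1.2296]
Step 8: x=[4.1294] v=[-1.3683]
Step 9: x=[3.9055] v=[-1.4930]
Step 10: x=[3.6651] v=[-1.6025]
Step 11: x=[3.4108] v=[-1.6956]
Step 12: x=[3.1451] v=[-1.7713]
Step 13: x=[2.8708] v=[-1.8289]
Step 14: x=[2.5906] v=[-1.8678]
Step 15: x=[2.3075] v=[-1.8876]
Step 16: x=[2.0243] v=[-1.8881]
Step 17: x=[1.7439] v=[-1.8693]
Step 18: x=[1.4692] v=[-1.8314]
Step 19: x=[1.2030] v=[-1.7748]
Step 20: x=[0.9480] v=[-1.7000]
Step 21: x=[0.7068] v=[-1.6078]
Step 22: x=[0.4819] v=[-1.4992]
Step 23: x=[0.2756] v=[-1.3752]
Step 24: x=[0.0900] v=[-1.2372]
Step 25: x=[-0.0730] v=[-1.0865]
Step 26: x=[-0.2117] v=[-0.9247]
Step 27: x=[-0.3247] v=[-0.7534]
Step 28: x=[-0.4109] v=[-0.5745]
Step 29: x=[-0.4694] v=[-0.3897]
Step 30: x=[-0.4995] v=[-0.2009]
Step 31: x=[-0.5010] v=[-0.0100]
Step 32: x=[-0.4739] v=[0.1810]
First v>=0 after going negative at step 32, time=4.8000

Answer: 4.8000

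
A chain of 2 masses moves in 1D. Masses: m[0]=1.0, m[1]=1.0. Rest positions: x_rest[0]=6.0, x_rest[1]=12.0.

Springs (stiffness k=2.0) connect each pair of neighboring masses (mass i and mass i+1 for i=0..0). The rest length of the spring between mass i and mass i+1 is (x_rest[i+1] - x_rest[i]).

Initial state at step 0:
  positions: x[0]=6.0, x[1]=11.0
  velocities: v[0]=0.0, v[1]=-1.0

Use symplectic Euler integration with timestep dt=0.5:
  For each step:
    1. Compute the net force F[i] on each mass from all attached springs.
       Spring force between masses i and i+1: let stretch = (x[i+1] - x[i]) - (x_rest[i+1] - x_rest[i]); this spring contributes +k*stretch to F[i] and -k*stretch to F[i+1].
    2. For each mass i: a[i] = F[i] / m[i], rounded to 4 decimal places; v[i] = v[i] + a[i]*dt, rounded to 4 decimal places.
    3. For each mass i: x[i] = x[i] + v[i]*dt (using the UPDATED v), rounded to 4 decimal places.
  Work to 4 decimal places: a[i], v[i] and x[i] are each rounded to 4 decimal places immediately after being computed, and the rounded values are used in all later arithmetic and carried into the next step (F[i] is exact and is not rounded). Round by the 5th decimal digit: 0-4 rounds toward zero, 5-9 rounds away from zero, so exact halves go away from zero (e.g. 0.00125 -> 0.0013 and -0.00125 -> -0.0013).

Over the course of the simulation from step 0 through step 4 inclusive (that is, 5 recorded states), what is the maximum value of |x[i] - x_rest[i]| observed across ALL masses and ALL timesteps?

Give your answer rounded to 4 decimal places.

Step 0: x=[6.0000 11.0000] v=[0.0000 -1.0000]
Step 1: x=[5.5000 11.0000] v=[-1.0000 0.0000]
Step 2: x=[4.7500 11.2500] v=[-1.5000 0.5000]
Step 3: x=[4.2500 11.2500] v=[-1.0000 0.0000]
Step 4: x=[4.2500 10.7500] v=[0.0000 -1.0000]
Max displacement = 1.7500

Answer: 1.7500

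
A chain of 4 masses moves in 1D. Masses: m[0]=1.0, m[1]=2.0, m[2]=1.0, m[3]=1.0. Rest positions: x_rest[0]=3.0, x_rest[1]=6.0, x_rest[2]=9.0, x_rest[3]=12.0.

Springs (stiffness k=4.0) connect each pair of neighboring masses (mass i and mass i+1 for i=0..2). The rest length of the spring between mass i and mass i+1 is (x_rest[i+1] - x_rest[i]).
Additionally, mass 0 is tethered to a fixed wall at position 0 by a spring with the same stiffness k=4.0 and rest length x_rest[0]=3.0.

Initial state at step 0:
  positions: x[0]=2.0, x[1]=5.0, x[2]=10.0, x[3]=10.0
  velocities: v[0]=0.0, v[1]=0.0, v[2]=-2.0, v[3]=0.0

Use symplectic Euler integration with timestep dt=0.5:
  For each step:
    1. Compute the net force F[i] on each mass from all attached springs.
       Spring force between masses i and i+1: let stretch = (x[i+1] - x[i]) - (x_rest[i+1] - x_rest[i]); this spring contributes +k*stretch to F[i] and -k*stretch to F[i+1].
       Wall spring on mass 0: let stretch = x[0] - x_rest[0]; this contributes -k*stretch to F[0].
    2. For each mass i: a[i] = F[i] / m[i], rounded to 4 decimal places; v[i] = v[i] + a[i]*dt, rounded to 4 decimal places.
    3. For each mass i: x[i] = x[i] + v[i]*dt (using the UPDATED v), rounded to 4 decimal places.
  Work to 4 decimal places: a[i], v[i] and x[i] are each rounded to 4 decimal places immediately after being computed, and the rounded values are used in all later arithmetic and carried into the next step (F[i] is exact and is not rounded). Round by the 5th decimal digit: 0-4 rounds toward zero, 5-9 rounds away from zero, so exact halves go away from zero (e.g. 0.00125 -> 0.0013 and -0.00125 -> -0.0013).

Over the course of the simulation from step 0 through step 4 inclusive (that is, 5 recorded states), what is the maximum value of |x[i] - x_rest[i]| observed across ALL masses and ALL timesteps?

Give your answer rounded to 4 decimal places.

Step 0: x=[2.0000 5.0000 10.0000 10.0000] v=[0.0000 0.0000 -2.0000 0.0000]
Step 1: x=[3.0000 6.0000 4.0000 13.0000] v=[2.0000 2.0000 -12.0000 6.0000]
Step 2: x=[4.0000 4.5000 9.0000 10.0000] v=[2.0000 -3.0000 10.0000 -6.0000]
Step 3: x=[1.5000 5.0000 10.5000 9.0000] v=[-5.0000 1.0000 3.0000 -2.0000]
Step 4: x=[1.0000 6.5000 5.0000 12.5000] v=[-1.0000 3.0000 -11.0000 7.0000]
Max displacement = 5.0000

Answer: 5.0000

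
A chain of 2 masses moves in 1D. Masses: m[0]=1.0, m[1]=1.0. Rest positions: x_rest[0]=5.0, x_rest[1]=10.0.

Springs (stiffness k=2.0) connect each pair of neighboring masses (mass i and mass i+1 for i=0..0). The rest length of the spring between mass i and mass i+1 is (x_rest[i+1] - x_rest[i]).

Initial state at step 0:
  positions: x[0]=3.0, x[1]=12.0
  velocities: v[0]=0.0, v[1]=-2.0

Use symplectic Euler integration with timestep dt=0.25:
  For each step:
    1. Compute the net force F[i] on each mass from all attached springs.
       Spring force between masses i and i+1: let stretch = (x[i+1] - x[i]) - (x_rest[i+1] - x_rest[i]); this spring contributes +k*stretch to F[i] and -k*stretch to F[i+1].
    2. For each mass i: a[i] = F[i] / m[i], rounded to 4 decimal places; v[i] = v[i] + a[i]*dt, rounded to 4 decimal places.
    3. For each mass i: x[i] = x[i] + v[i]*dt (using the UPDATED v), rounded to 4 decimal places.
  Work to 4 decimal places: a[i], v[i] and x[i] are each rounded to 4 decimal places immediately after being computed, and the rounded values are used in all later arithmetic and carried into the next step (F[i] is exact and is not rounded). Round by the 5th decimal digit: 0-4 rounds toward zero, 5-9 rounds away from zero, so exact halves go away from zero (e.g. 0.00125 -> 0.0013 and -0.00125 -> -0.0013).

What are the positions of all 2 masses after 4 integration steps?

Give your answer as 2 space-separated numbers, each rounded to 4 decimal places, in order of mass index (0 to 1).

Step 0: x=[3.0000 12.0000] v=[0.0000 -2.0000]
Step 1: x=[3.5000 11.0000] v=[2.0000 -4.0000]
Step 2: x=[4.3125 9.6875] v=[3.2500 -5.2500]
Step 3: x=[5.1719 8.3281] v=[3.4375 -5.4375]
Step 4: x=[5.8008 7.1992] v=[2.5156 -4.5156]

Answer: 5.8008 7.1992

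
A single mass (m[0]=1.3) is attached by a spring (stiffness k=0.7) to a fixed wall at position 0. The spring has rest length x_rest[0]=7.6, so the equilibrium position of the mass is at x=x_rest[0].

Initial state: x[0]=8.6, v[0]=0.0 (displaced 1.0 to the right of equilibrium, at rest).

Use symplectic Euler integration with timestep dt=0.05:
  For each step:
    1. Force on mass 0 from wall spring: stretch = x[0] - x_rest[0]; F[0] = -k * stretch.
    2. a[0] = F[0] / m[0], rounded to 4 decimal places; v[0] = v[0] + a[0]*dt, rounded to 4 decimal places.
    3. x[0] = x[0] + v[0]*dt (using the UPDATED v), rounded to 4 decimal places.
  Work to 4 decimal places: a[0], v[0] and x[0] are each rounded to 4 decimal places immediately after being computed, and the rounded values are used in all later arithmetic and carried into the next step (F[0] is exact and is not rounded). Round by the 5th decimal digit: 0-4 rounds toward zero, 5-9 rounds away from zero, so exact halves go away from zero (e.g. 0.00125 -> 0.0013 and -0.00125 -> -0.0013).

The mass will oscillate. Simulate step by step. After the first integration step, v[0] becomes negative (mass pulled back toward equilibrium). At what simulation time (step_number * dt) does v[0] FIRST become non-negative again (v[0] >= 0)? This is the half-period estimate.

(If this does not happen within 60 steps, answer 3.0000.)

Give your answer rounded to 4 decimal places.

Answer: 3.0000

Derivation:
Step 0: x=[8.6000] v=[0.0000]
Step 1: x=[8.5987] v=[-0.0269]
Step 2: x=[8.5960] v=[-0.0538]
Step 3: x=[8.5920] v=[-0.0806]
Step 4: x=[8.5866] v=[-0.1073]
Step 5: x=[8.5799] v=[-0.1339]
Step 6: x=[8.5719] v=[-0.1603]
Step 7: x=[8.5626] v=[-0.1865]
Step 8: x=[8.5520] v=[-0.2124]
Step 9: x=[8.5401] v=[-0.2380]
Step 10: x=[8.5269] v=[-0.2633]
Step 11: x=[8.5125] v=[-0.2883]
Step 12: x=[8.4969] v=[-0.3129]
Step 13: x=[8.4801] v=[-0.3370]
Step 14: x=[8.4621] v=[-0.3607]
Step 15: x=[8.4429] v=[-0.3839]
Step 16: x=[8.4226] v=[-0.4066]
Step 17: x=[8.4012] v=[-0.4287]
Step 18: x=[8.3787] v=[-0.4503]
Step 19: x=[8.3551] v=[-0.4713]
Step 20: x=[8.3305] v=[-0.4916]
Step 21: x=[8.3049] v=[-0.5113]
Step 22: x=[8.2784] v=[-0.5303]
Step 23: x=[8.2510] v=[-0.5486]
Step 24: x=[8.2227] v=[-0.5661]
Step 25: x=[8.1936] v=[-0.5829]
Step 26: x=[8.1637] v=[-0.5989]
Step 27: x=[8.1330] v=[-0.6141]
Step 28: x=[8.1016] v=[-0.6285]
Step 29: x=[8.0695] v=[-0.6420]
Step 30: x=[8.0368] v=[-0.6546]
Step 31: x=[8.0035] v=[-0.6664]
Step 32: x=[7.9696] v=[-0.6773]
Step 33: x=[7.9352] v=[-0.6873]
Step 34: x=[7.9004] v=[-0.6963]
Step 35: x=[7.8652] v=[-0.7044]
Step 36: x=[7.8296] v=[-0.7115]
Step 37: x=[7.7937] v=[-0.7177]
Step 38: x=[7.7576] v=[-0.7229]
Step 39: x=[7.7212] v=[-0.7271]
Step 40: x=[7.6847] v=[-0.7304]
Step 41: x=[7.6481] v=[-0.7327]
Step 42: x=[7.6114] v=[-0.7340]
Step 43: x=[7.5747] v=[-0.7343]
Step 44: x=[7.5380] v=[-0.7336]
Step 45: x=[7.5014] v=[-0.7319]
Step 46: x=[7.4649] v=[-0.7292]
Step 47: x=[7.4286] v=[-0.7256]
Step 48: x=[7.3926] v=[-0.7210]
Step 49: x=[7.3568] v=[-0.7154]
Step 50: x=[7.3214] v=[-0.7089]
Step 51: x=[7.2863] v=[-0.7014]
Step 52: x=[7.2517] v=[-0.6930]
Step 53: x=[7.2175] v=[-0.6836]
Step 54: x=[7.1838] v=[-0.6733]
Step 55: x=[7.1507] v=[-0.6621]
Step 56: x=[7.1182] v=[-0.6500]
Step 57: x=[7.0864] v=[-0.6370]
Step 58: x=[7.0552] v=[-0.6232]
Step 59: x=[7.0248] v=[-0.6085]
Step 60: x=[6.9952] v=[-0.5930]
v[0] did not become non-negative within 60 steps; using fallback time=3.0000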